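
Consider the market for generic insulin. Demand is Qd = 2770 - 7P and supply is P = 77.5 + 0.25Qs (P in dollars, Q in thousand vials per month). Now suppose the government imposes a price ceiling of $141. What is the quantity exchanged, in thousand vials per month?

254

Rearranging supply gives Qs = 4P - 310. Without the control the market clears where 2770 - 7P = 4P - 310, i.e. P* = 280 and Q* = 810.
The ceiling of 141 is below the equilibrium price 280, so it binds.
At P = 141: Qd = 2770 - 7·141 = 1783 and Qs = 4·141 - 310 = 254.
The quantity actually transacted is the short side, supply: 254.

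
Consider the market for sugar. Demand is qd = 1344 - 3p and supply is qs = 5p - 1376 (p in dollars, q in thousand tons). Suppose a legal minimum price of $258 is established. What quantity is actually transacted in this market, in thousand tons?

324

In a free market, 1344 - 3p = 5p - 1376 gives the equilibrium p* = 340, q* = 324.
Since 258 is below p* = 340, the floor does not bind and the free-market outcome prevails.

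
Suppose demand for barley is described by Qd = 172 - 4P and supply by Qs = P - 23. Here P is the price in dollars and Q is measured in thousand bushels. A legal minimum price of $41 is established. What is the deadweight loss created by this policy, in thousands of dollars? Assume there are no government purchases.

In a free market, 172 - 4P = P - 23 gives the equilibrium P* = 39, Q* = 16.
Because the floor (41) lies above the market-clearing price, it is binding.
At P = 41: Qd = 172 - 4·41 = 8 and Qs = 41 - 23 = 18.
Quantity traded falls to 8. At Q = 8 the demand price is (172 - 8)/4 = 41 and the supply price is 23 + 8 = 31.
Deadweight loss = ½ · (41 - 31) · (16 - 8) = ½ · 10 · 8 = 40.

40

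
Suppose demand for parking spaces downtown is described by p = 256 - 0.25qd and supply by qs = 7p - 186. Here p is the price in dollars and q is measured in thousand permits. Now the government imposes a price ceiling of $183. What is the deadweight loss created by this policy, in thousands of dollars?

Rearranging demand gives qd = 1024 - 4p. Without the control the market clears where 1024 - 4p = 7p - 186, i.e. p* = 110 and q* = 584.
Since 183 is above p* = 110, the ceiling does not bind and the free-market outcome prevails.
Since the control does not bind, no trades are prevented and deadweight loss is zero.

0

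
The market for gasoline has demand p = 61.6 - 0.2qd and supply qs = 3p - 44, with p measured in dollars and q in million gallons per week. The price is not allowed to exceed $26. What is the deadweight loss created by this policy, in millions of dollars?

777.6

Rearranging demand gives qd = 308 - 5p. Without the control the market clears where 308 - 5p = 3p - 44, i.e. p* = 44 and q* = 88.
Since 26 < 44, the ceiling is binding.
At p = 26: qd = 308 - 5·26 = 178 and qs = 3·26 - 44 = 34.
Quantity traded falls to 34. At q = 34 the demand price is (308 - 34)/5 = 54.8 and the supply price is (44 + 34)/3 = 26.
Deadweight loss = ½ · (54.8 - 26) · (88 - 34) = ½ · 28.8 · 54 = 777.6.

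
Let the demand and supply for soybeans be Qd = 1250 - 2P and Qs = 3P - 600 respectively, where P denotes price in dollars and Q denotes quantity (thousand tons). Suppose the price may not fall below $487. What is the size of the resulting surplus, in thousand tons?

Equilibrium: 1250 - 2P = 3P - 600, so 1850 = 5P and P* = 370, Q* = 510.
Since 487 > 370, the floor is binding.
At P = 487: Qd = 1250 - 2·487 = 276 and Qs = 3·487 - 600 = 861.
Surplus = Qs - Qd = 861 - 276 = 585.

585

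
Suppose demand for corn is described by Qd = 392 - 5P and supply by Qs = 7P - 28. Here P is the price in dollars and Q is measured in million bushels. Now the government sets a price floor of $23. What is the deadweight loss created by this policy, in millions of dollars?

Setting quantity demanded equal to quantity supplied, 392 - 5P = 7P - 28, gives P* = 35 and Q* = 217.
The floor of 23 is below the equilibrium price 35, so it is not binding; the market clears at P* = 35, Q* = 217.
Since the control does not bind, no trades are prevented and deadweight loss is zero.

0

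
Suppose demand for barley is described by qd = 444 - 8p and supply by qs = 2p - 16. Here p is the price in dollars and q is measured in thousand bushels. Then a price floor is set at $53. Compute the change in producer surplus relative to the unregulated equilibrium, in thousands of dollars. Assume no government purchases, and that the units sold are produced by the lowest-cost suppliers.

Equilibrium: 444 - 8p = 2p - 16, so 460 = 10p and p* = 46, q* = 76.
Because the floor (53) lies above the market-clearing price, it is binding.
At p = 53: qd = 444 - 8·53 = 20 and qs = 2·53 - 16 = 90.
Producer surplus without the control is ½ · (46 - 8) · 76 = 1444.
With the floor, 20 units are sold at 53. The supply price at q = 20 is 18, so PS = ½ · [(53 - 8) + (53 - 18)] · 20 = 800.
Change in producer surplus = 800 - 1444 = -644.

-644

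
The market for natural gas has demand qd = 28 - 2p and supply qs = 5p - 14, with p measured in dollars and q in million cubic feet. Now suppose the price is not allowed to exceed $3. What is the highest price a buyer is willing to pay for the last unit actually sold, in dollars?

In a free market, 28 - 2p = 5p - 14 gives the equilibrium p* = 6, q* = 16.
Since 3 < 6, the ceiling is binding.
At p = 3: qd = 28 - 2·3 = 22 and qs = 5·3 - 14 = 1.
Only 1 units reach the market. On the demand curve, the marginal buyer's willingness to pay at q = 1 is (28 - 1)/2 = 13.5.

13.5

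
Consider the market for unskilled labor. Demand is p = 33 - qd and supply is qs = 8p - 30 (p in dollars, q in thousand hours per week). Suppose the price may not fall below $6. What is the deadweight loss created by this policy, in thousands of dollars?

0

Rearranging demand gives qd = 33 - p. Without the control the market clears where 33 - p = 8p - 30, i.e. p* = 7 and q* = 26.
The floor of 6 is below the equilibrium price 7, so it is not binding; the market clears at p* = 7, q* = 26.
Since the control does not bind, no trades are prevented and deadweight loss is zero.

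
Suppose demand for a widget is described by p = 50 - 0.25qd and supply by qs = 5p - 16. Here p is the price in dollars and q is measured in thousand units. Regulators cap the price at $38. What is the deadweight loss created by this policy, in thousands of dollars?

0

Rearranging demand gives qd = 200 - 4p. Without the control the market clears where 200 - 4p = 5p - 16, i.e. p* = 24 and q* = 104.
The ceiling of 38 is above the equilibrium price 24, so it is not binding; the market clears at p* = 24, q* = 104.
Since the control does not bind, no trades are prevented and deadweight loss is zero.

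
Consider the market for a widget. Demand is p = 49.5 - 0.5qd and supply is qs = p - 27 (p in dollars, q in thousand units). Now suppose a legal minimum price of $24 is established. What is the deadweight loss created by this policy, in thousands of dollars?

Rearranging demand gives qd = 99 - 2p. Equilibrium: 99 - 2p = p - 27, so 126 = 3p and p* = 42, q* = 15.
Since 24 is below p* = 42, the floor does not bind and the free-market outcome prevails.
Since the control does not bind, no trades are prevented and deadweight loss is zero.

0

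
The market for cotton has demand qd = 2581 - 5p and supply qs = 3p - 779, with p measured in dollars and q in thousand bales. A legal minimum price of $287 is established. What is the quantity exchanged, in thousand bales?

Setting quantity demanded equal to quantity supplied, 2581 - 5p = 3p - 779, gives p* = 420 and q* = 481.
Since 287 is below p* = 420, the floor does not bind and the free-market outcome prevails.

481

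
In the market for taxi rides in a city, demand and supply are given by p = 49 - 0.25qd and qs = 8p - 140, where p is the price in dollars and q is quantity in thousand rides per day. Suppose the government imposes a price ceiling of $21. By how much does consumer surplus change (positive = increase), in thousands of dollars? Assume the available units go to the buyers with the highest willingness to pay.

Rearranging demand gives qd = 196 - 4p. Equilibrium: 196 - 4p = 8p - 140, so 336 = 12p and p* = 28, q* = 84.
The ceiling of 21 is below the equilibrium price 28, so it binds.
At p = 21: qd = 196 - 4·21 = 112 and qs = 8·21 - 140 = 28.
Consumer surplus without the control is ½ · (49 - 28) · 84 = 882.
With the ceiling, 28 units are sold at 21 (assume they go to the highest-value buyers). The demand price at q = 28 is 42, so CS = ½ · [(49 - 21) + (42 - 21)] · 28 = 686.
Change in consumer surplus = 686 - 882 = -196.

-196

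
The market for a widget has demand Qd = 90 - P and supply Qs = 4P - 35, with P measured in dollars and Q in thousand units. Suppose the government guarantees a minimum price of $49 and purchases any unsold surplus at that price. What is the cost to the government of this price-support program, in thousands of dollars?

In a free market, 90 - P = 4P - 35 gives the equilibrium P* = 25, Q* = 65.
Since 49 > 25, the floor is binding.
At P = 49: Qd = 90 - 49 = 41 and Qs = 4·49 - 35 = 161.
Surplus = Qs - Qd = 120.
Government expenditure = surplus × support price = 120 × 49 = 5880.

5880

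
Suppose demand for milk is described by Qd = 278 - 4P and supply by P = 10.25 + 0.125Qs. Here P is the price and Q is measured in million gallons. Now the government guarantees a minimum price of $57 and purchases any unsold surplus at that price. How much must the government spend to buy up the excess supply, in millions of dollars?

18468

Rearranging supply gives Qs = 8P - 82. Without the control the market clears where 278 - 4P = 8P - 82, i.e. P* = 30 and Q* = 158.
Because the floor (57) lies above the market-clearing price, it is binding.
At P = 57: Qd = 278 - 4·57 = 50 and Qs = 8·57 - 82 = 374.
Surplus = Qs - Qd = 324.
Government expenditure = surplus × support price = 324 × 57 = 18468.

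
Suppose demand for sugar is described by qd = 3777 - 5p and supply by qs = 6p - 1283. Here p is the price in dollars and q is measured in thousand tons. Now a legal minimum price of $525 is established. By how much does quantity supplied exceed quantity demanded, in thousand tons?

715

Setting quantity demanded equal to quantity supplied, 3777 - 5p = 6p - 1283, gives p* = 460 and q* = 1477.
Because the floor (525) lies above the market-clearing price, it is binding.
At p = 525: qd = 3777 - 5·525 = 1152 and qs = 6·525 - 1283 = 1867.
Surplus = qs - qd = 1867 - 1152 = 715.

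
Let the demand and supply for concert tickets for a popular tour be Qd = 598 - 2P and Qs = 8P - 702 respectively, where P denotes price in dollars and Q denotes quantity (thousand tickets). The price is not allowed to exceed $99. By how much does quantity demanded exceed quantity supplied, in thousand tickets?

Equilibrium: 598 - 2P = 8P - 702, so 1300 = 10P and P* = 130, Q* = 338.
Since 99 < 130, the ceiling is binding.
At P = 99: Qd = 598 - 2·99 = 400 and Qs = 8·99 - 702 = 90.
Shortage = Qd - Qs = 400 - 90 = 310.

310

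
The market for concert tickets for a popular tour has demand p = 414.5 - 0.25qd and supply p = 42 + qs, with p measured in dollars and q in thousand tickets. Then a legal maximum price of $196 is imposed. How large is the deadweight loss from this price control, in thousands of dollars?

12960

Rearranging demand gives qd = 1658 - 4p; rearranging supply gives qs = p - 42. Setting quantity demanded equal to quantity supplied, 1658 - 4p = p - 42, gives p* = 340 and q* = 298.
Since 196 < 340, the ceiling is binding.
At p = 196: qd = 1658 - 4·196 = 874 and qs = 196 - 42 = 154.
Quantity traded falls to 154. At q = 154 the demand price is (1658 - 154)/4 = 376 and the supply price is 42 + 154 = 196.
Deadweight loss = ½ · (376 - 196) · (298 - 154) = ½ · 180 · 144 = 12960.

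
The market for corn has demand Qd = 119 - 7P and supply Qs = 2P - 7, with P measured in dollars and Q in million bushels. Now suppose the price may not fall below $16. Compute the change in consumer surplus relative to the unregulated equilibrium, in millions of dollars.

Setting quantity demanded equal to quantity supplied, 119 - 7P = 2P - 7, gives P* = 14 and Q* = 21.
Because the floor (16) lies above the market-clearing price, it is binding.
At P = 16: Qd = 119 - 7·16 = 7 and Qs = 2·16 - 7 = 25.
Consumer surplus without the control is ½ · (17 - 14) · 21 = 31.5.
With the floor, consumers buy 7 units at 16, so CS = ½ · (17 - 16) · 7 = 3.5.
Change in consumer surplus = 3.5 - 31.5 = -28.

-28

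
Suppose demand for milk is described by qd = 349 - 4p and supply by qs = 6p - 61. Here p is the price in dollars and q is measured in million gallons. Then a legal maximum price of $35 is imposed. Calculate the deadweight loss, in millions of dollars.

270

Without the control the market clears where 349 - 4p = 6p - 61, i.e. p* = 41 and q* = 185.
The ceiling of 35 is below the equilibrium price 41, so it binds.
At p = 35: qd = 349 - 4·35 = 209 and qs = 6·35 - 61 = 149.
Quantity traded falls to 149. At q = 149 the demand price is (349 - 149)/4 = 50 and the supply price is (61 + 149)/6 = 35.
Deadweight loss = ½ · (50 - 35) · (185 - 149) = ½ · 15 · 36 = 270.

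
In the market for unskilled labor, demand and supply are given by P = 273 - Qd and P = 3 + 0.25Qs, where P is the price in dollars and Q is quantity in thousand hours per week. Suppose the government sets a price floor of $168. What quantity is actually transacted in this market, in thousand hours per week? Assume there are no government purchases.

105

Rearranging demand gives Qd = 273 - P; rearranging supply gives Qs = 4P - 12. Without the control the market clears where 273 - P = 4P - 12, i.e. P* = 57 and Q* = 216.
Since 168 > 57, the floor is binding.
At P = 168: Qd = 273 - 168 = 105 and Qs = 4·168 - 12 = 660.
The quantity actually transacted is the short side, demand: 105.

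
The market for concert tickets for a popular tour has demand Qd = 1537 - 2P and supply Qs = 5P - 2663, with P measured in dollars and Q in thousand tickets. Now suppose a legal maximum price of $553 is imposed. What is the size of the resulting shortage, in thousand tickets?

329

Equilibrium: 1537 - 2P = 5P - 2663, so 4200 = 7P and P* = 600, Q* = 337.
The ceiling of 553 is below the equilibrium price 600, so it binds.
At P = 553: Qd = 1537 - 2·553 = 431 and Qs = 5·553 - 2663 = 102.
Shortage = Qd - Qs = 431 - 102 = 329.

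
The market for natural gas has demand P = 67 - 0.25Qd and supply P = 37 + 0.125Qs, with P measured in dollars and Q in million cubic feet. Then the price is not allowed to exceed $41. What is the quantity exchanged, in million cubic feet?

32

Rearranging demand gives Qd = 268 - 4P; rearranging supply gives Qs = 8P - 296. Without the control the market clears where 268 - 4P = 8P - 296, i.e. P* = 47 and Q* = 80.
Because the ceiling (41) lies below the market-clearing price, it is binding.
At P = 41: Qd = 268 - 4·41 = 104 and Qs = 8·41 - 296 = 32.
The quantity actually transacted is the short side, supply: 32.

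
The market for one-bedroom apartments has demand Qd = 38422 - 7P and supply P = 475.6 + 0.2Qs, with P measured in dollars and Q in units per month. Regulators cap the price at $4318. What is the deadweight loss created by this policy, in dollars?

Rearranging supply gives Qs = 5P - 2378. Without the control the market clears where 38422 - 7P = 5P - 2378, i.e. P* = 3400 and Q* = 14622.
The ceiling of 4318 is above the equilibrium price 3400, so it is not binding; the market clears at P* = 3400, Q* = 14622.
Since the control does not bind, no trades are prevented and deadweight loss is zero.

0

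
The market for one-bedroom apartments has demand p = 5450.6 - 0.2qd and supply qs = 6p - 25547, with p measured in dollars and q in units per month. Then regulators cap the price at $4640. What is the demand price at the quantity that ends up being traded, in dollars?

4992

Rearranging demand gives qd = 27253 - 5p. In a free market, 27253 - 5p = 6p - 25547 gives the equilibrium p* = 4800, q* = 3253.
Since 4640 < 4800, the ceiling is binding.
At p = 4640: qd = 27253 - 5·4640 = 4053 and qs = 6·4640 - 25547 = 2293.
Only 2293 units reach the market. On the demand curve, the marginal buyer's willingness to pay at q = 2293 is (27253 - 2293)/5 = 4992.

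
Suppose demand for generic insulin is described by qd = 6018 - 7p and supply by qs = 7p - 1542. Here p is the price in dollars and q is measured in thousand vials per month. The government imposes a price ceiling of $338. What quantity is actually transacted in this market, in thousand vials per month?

Without the control the market clears where 6018 - 7p = 7p - 1542, i.e. p* = 540 and q* = 2238.
Because the ceiling (338) lies below the market-clearing price, it is binding.
At p = 338: qd = 6018 - 7·338 = 3652 and qs = 7·338 - 1542 = 824.
The quantity actually transacted is the short side, supply: 824.

824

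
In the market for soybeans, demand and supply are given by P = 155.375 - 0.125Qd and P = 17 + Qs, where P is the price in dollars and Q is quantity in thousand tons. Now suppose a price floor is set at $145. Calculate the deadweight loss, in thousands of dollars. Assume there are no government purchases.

Rearranging demand gives Qd = 1243 - 8P; rearranging supply gives Qs = P - 17. In a free market, 1243 - 8P = P - 17 gives the equilibrium P* = 140, Q* = 123.
The floor of 145 is above the equilibrium price 140, so it binds.
At P = 145: Qd = 1243 - 8·145 = 83 and Qs = 145 - 17 = 128.
Quantity traded falls to 83. At Q = 83 the demand price is (1243 - 83)/8 = 145 and the supply price is 17 + 83 = 100.
Deadweight loss = ½ · (145 - 100) · (123 - 83) = ½ · 45 · 40 = 900.

900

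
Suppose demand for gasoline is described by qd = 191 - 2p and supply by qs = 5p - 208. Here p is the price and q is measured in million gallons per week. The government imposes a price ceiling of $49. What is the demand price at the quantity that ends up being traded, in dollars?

77

Setting quantity demanded equal to quantity supplied, 191 - 2p = 5p - 208, gives p* = 57 and q* = 77.
Because the ceiling (49) lies below the market-clearing price, it is binding.
At p = 49: qd = 191 - 2·49 = 93 and qs = 5·49 - 208 = 37.
Only 37 units reach the market. On the demand curve, the marginal buyer's willingness to pay at q = 37 is (191 - 37)/2 = 77.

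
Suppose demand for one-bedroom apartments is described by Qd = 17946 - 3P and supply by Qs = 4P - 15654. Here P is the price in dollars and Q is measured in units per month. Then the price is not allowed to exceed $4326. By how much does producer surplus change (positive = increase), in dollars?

-1231452

Setting quantity demanded equal to quantity supplied, 17946 - 3P = 4P - 15654, gives P* = 4800 and Q* = 3546.
The ceiling of 4326 is below the equilibrium price 4800, so it binds.
At P = 4326: Qd = 17946 - 3·4326 = 4968 and Qs = 4·4326 - 15654 = 1650.
Producer surplus without the control is ½ · (4800 - 3913.5) · 3546 = 1571764.5.
With the ceiling, producers sell 1650 units at 4326, so PS = ½ · (4326 - 3913.5) · 1650 = 340312.5.
Change in producer surplus = 340312.5 - 1571764.5 = -1231452.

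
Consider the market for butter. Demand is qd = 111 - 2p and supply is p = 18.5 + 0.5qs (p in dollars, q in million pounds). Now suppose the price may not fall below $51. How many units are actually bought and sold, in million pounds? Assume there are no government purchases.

9

Rearranging supply gives qs = 2p - 37. Without the control the market clears where 111 - 2p = 2p - 37, i.e. p* = 37 and q* = 37.
Since 51 > 37, the floor is binding.
At p = 51: qd = 111 - 2·51 = 9 and qs = 2·51 - 37 = 65.
The quantity actually transacted is the short side, demand: 9.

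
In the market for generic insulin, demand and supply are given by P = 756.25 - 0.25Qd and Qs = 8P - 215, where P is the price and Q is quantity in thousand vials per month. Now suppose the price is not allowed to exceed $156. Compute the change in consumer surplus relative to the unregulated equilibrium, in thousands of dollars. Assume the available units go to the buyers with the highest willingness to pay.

Rearranging demand gives Qd = 3025 - 4P. In a free market, 3025 - 4P = 8P - 215 gives the equilibrium P* = 270, Q* = 1945.
Since 156 < 270, the ceiling is binding.
At P = 156: Qd = 3025 - 4·156 = 2401 and Qs = 8·156 - 215 = 1033.
Consumer surplus without the control is ½ · (756.25 - 270) · 1945 = 472878.125.
With the ceiling, 1033 units are sold at 156 (assume they go to the highest-value buyers). The demand price at Q = 1033 is 498, so CS = ½ · [(756.25 - 156) + (498 - 156)] · 1033 = 486672.125.
Change in consumer surplus = 486672.125 - 472878.125 = 13794.

13794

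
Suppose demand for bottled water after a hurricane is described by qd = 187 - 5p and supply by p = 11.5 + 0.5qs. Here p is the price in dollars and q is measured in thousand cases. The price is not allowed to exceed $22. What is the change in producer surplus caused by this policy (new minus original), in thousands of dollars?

-232

Rearranging supply gives qs = 2p - 23. Setting quantity demanded equal to quantity supplied, 187 - 5p = 2p - 23, gives p* = 30 and q* = 37.
Because the ceiling (22) lies below the market-clearing price, it is binding.
At p = 22: qd = 187 - 5·22 = 77 and qs = 2·22 - 23 = 21.
Producer surplus without the control is ½ · (30 - 11.5) · 37 = 342.25.
With the ceiling, producers sell 21 units at 22, so PS = ½ · (22 - 11.5) · 21 = 110.25.
Change in producer surplus = 110.25 - 342.25 = -232.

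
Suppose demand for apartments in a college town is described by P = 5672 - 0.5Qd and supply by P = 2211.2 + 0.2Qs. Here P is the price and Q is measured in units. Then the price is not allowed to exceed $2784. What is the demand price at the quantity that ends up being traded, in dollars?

Rearranging demand gives Qd = 11344 - 2P; rearranging supply gives Qs = 5P - 11056. In a free market, 11344 - 2P = 5P - 11056 gives the equilibrium P* = 3200, Q* = 4944.
Since 2784 < 3200, the ceiling is binding.
At P = 2784: Qd = 11344 - 2·2784 = 5776 and Qs = 5·2784 - 11056 = 2864.
Only 2864 units reach the market. On the demand curve, the marginal buyer's willingness to pay at Q = 2864 is (11344 - 2864)/2 = 4240.

4240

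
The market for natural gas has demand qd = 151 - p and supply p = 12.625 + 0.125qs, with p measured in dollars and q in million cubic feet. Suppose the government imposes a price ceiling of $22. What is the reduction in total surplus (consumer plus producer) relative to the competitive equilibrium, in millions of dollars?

1296

Rearranging supply gives qs = 8p - 101. In a free market, 151 - p = 8p - 101 gives the equilibrium p* = 28, q* = 123.
Since 22 < 28, the ceiling is binding.
At p = 22: qd = 151 - 22 = 129 and qs = 8·22 - 101 = 75.
Quantity traded falls to 75. At q = 75 the demand price is 151 - 75 = 76 and the supply price is (101 + 75)/8 = 22.
Deadweight loss = ½ · (76 - 22) · (123 - 75) = ½ · 54 · 48 = 1296.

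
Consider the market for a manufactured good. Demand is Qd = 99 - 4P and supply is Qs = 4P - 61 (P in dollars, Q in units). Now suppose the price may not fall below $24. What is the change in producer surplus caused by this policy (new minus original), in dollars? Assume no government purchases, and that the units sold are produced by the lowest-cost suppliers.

Equilibrium: 99 - 4P = 4P - 61, so 160 = 8P and P* = 20, Q* = 19.
Because the floor (24) lies above the market-clearing price, it is binding.
At P = 24: Qd = 99 - 4·24 = 3 and Qs = 4·24 - 61 = 35.
Producer surplus without the control is ½ · (20 - 15.25) · 19 = 45.125.
With the floor, 3 units are sold at 24. The supply price at Q = 3 is 16, so PS = ½ · [(24 - 15.25) + (24 - 16)] · 3 = 25.125.
Change in producer surplus = 25.125 - 45.125 = -20.

-20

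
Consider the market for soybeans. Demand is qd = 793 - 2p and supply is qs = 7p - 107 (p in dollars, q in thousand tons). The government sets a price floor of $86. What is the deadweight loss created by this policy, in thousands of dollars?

Setting quantity demanded equal to quantity supplied, 793 - 2p = 7p - 107, gives p* = 100 and q* = 593.
The floor of 86 is below the equilibrium price 100, so it is not binding; the market clears at p* = 100, q* = 593.
Since the control does not bind, no trades are prevented and deadweight loss is zero.

0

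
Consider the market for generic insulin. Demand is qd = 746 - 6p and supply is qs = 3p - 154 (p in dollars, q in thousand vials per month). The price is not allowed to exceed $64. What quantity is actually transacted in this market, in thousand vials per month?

38

Equilibrium: 746 - 6p = 3p - 154, so 900 = 9p and p* = 100, q* = 146.
Since 64 < 100, the ceiling is binding.
At p = 64: qd = 746 - 6·64 = 362 and qs = 3·64 - 154 = 38.
The quantity actually transacted is the short side, supply: 38.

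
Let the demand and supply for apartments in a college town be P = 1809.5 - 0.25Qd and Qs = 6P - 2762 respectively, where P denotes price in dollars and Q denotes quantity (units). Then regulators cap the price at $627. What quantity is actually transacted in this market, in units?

1000

Rearranging demand gives Qd = 7238 - 4P. Equilibrium: 7238 - 4P = 6P - 2762, so 10000 = 10P and P* = 1000, Q* = 3238.
Because the ceiling (627) lies below the market-clearing price, it is binding.
At P = 627: Qd = 7238 - 4·627 = 4730 and Qs = 6·627 - 2762 = 1000.
The quantity actually transacted is the short side, supply: 1000.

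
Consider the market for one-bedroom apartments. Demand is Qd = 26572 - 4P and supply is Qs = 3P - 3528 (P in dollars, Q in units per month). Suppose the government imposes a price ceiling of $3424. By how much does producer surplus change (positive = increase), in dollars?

In a free market, 26572 - 4P = 3P - 3528 gives the equilibrium P* = 4300, Q* = 9372.
Since 3424 < 4300, the ceiling is binding.
At P = 3424: Qd = 26572 - 4·3424 = 12876 and Qs = 3·3424 - 3528 = 6744.
Producer surplus without the control is ½ · (4300 - 1176) · 9372 = 14639064.
With the ceiling, producers sell 6744 units at 3424, so PS = ½ · (3424 - 1176) · 6744 = 7580256.
Change in producer surplus = 7580256 - 14639064 = -7058808.

-7058808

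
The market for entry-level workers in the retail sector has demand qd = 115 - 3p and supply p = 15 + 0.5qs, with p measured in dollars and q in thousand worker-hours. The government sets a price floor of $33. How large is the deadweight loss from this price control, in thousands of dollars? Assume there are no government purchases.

60

Rearranging supply gives qs = 2p - 30. Equilibrium: 115 - 3p = 2p - 30, so 145 = 5p and p* = 29, q* = 28.
Since 33 > 29, the floor is binding.
At p = 33: qd = 115 - 3·33 = 16 and qs = 2·33 - 30 = 36.
Quantity traded falls to 16. At q = 16 the demand price is (115 - 16)/3 = 33 and the supply price is (30 + 16)/2 = 23.
Deadweight loss = ½ · (33 - 23) · (28 - 16) = ½ · 10 · 12 = 60.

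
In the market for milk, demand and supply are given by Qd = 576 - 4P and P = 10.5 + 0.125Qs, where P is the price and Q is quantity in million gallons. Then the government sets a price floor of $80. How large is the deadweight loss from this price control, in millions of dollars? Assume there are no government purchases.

1875

Rearranging supply gives Qs = 8P - 84. Without the control the market clears where 576 - 4P = 8P - 84, i.e. P* = 55 and Q* = 356.
Because the floor (80) lies above the market-clearing price, it is binding.
At P = 80: Qd = 576 - 4·80 = 256 and Qs = 8·80 - 84 = 556.
Quantity traded falls to 256. At Q = 256 the demand price is (576 - 256)/4 = 80 and the supply price is (84 + 256)/8 = 42.5.
Deadweight loss = ½ · (80 - 42.5) · (356 - 256) = ½ · 37.5 · 100 = 1875.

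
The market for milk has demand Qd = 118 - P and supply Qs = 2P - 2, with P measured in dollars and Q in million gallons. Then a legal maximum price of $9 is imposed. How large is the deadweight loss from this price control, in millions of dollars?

Without the control the market clears where 118 - P = 2P - 2, i.e. P* = 40 and Q* = 78.
Because the ceiling (9) lies below the market-clearing price, it is binding.
At P = 9: Qd = 118 - 9 = 109 and Qs = 2·9 - 2 = 16.
Quantity traded falls to 16. At Q = 16 the demand price is 118 - 16 = 102 and the supply price is (2 + 16)/2 = 9.
Deadweight loss = ½ · (102 - 9) · (78 - 16) = ½ · 93 · 62 = 2883.

2883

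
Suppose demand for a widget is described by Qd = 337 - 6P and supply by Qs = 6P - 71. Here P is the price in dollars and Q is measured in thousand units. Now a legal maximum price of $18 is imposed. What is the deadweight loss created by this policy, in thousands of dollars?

In a free market, 337 - 6P = 6P - 71 gives the equilibrium P* = 34, Q* = 133.
Since 18 < 34, the ceiling is binding.
At P = 18: Qd = 337 - 6·18 = 229 and Qs = 6·18 - 71 = 37.
Quantity traded falls to 37. At Q = 37 the demand price is (337 - 37)/6 = 50 and the supply price is (71 + 37)/6 = 18.
Deadweight loss = ½ · (50 - 18) · (133 - 37) = ½ · 32 · 96 = 1536.

1536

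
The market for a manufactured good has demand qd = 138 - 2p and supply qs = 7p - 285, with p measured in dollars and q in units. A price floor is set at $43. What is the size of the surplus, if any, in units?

0

In a free market, 138 - 2p = 7p - 285 gives the equilibrium p* = 47, q* = 44.
The floor of 43 is below the equilibrium price 47, so it is not binding; the market clears at p* = 47, q* = 44.
Since the control does not bind, there is no surplus.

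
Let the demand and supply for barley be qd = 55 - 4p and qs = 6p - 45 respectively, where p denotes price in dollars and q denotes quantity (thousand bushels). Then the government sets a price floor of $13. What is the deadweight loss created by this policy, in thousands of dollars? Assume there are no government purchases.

Setting quantity demanded equal to quantity supplied, 55 - 4p = 6p - 45, gives p* = 10 and q* = 15.
Because the floor (13) lies above the market-clearing price, it is binding.
At p = 13: qd = 55 - 4·13 = 3 and qs = 6·13 - 45 = 33.
Quantity traded falls to 3. At q = 3 the demand price is (55 - 3)/4 = 13 and the supply price is (45 + 3)/6 = 8.
Deadweight loss = ½ · (13 - 8) · (15 - 3) = ½ · 5 · 12 = 30.

30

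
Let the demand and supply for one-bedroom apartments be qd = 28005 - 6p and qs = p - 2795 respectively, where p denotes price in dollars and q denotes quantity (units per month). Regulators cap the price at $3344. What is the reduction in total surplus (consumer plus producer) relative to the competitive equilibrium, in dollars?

Without the control the market clears where 28005 - 6p = p - 2795, i.e. p* = 4400 and q* = 1605.
Since 3344 < 4400, the ceiling is binding.
At p = 3344: qd = 28005 - 6·3344 = 7941 and qs = 3344 - 2795 = 549.
Quantity traded falls to 549. At q = 549 the demand price is (28005 - 549)/6 = 4576 and the supply price is 2795 + 549 = 3344.
Deadweight loss = ½ · (4576 - 3344) · (1605 - 549) = ½ · 1232 · 1056 = 650496.

650496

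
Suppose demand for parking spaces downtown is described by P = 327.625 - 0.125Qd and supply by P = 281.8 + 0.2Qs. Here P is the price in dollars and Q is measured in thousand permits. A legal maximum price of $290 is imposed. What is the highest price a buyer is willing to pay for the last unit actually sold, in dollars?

322.5

Rearranging demand gives Qd = 2621 - 8P; rearranging supply gives Qs = 5P - 1409. Equilibrium: 2621 - 8P = 5P - 1409, so 4030 = 13P and P* = 310, Q* = 141.
Because the ceiling (290) lies below the market-clearing price, it is binding.
At P = 290: Qd = 2621 - 8·290 = 301 and Qs = 5·290 - 1409 = 41.
Only 41 units reach the market. On the demand curve, the marginal buyer's willingness to pay at Q = 41 is (2621 - 41)/8 = 322.5.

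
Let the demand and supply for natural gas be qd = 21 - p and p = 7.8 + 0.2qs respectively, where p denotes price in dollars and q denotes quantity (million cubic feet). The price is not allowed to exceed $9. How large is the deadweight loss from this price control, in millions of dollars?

15

Rearranging supply gives qs = 5p - 39. In a free market, 21 - p = 5p - 39 gives the equilibrium p* = 10, q* = 11.
Since 9 < 10, the ceiling is binding.
At p = 9: qd = 21 - 9 = 12 and qs = 5·9 - 39 = 6.
Quantity traded falls to 6. At q = 6 the demand price is 21 - 6 = 15 and the supply price is (39 + 6)/5 = 9.
Deadweight loss = ½ · (15 - 9) · (11 - 6) = ½ · 6 · 5 = 15.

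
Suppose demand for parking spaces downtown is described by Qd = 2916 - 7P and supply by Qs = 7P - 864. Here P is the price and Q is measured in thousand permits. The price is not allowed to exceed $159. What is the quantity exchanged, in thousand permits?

249

In a free market, 2916 - 7P = 7P - 864 gives the equilibrium P* = 270, Q* = 1026.
Since 159 < 270, the ceiling is binding.
At P = 159: Qd = 2916 - 7·159 = 1803 and Qs = 7·159 - 864 = 249.
The quantity actually transacted is the short side, supply: 249.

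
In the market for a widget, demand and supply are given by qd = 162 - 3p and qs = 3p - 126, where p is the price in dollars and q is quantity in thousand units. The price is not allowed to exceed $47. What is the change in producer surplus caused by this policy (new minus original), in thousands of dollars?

Equilibrium: 162 - 3p = 3p - 126, so 288 = 6p and p* = 48, q* = 18.
Since 47 < 48, the ceiling is binding.
At p = 47: qd = 162 - 3·47 = 21 and qs = 3·47 - 126 = 15.
Producer surplus without the control is ½ · (48 - 42) · 18 = 54.
With the ceiling, producers sell 15 units at 47, so PS = ½ · (47 - 42) · 15 = 37.5.
Change in producer surplus = 37.5 - 54 = -16.5.

-16.5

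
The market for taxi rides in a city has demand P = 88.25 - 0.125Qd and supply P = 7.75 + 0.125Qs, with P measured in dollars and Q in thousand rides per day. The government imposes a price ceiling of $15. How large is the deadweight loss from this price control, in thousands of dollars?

8712

Rearranging demand gives Qd = 706 - 8P; rearranging supply gives Qs = 8P - 62. Equilibrium: 706 - 8P = 8P - 62, so 768 = 16P and P* = 48, Q* = 322.
Because the ceiling (15) lies below the market-clearing price, it is binding.
At P = 15: Qd = 706 - 8·15 = 586 and Qs = 8·15 - 62 = 58.
Quantity traded falls to 58. At Q = 58 the demand price is (706 - 58)/8 = 81 and the supply price is (62 + 58)/8 = 15.
Deadweight loss = ½ · (81 - 15) · (322 - 58) = ½ · 66 · 264 = 8712.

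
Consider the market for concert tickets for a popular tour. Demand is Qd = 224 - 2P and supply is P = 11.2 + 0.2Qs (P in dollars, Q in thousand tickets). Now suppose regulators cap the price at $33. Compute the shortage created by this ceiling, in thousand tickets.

Rearranging supply gives Qs = 5P - 56. Equilibrium: 224 - 2P = 5P - 56, so 280 = 7P and P* = 40, Q* = 144.
Because the ceiling (33) lies below the market-clearing price, it is binding.
At P = 33: Qd = 224 - 2·33 = 158 and Qs = 5·33 - 56 = 109.
Shortage = Qd - Qs = 158 - 109 = 49.

49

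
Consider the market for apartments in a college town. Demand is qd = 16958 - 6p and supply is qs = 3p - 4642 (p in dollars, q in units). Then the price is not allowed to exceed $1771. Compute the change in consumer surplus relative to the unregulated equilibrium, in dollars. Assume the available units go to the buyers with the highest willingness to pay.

Setting quantity demanded equal to quantity supplied, 16958 - 6p = 3p - 4642, gives p* = 2400 and q* = 2558.
Since 1771 < 2400, the ceiling is binding.
At p = 1771: qd = 16958 - 6·1771 = 6332 and qs = 3·1771 - 4642 = 671.
Consumer surplus without the control is ½ · (8479/3 - 2400) · 2558 = 1635841/3.
With the ceiling, 671 units are sold at 1771 (assume they go to the highest-value buyers). The demand price at q = 671 is 2714.5, so CS = ½ · [(8479/3 - 1771) + (2714.5 - 1771)] · 671 = 8047303/12.
Change in consumer surplus = 8047303/12 - 1635841/3 = 125328.25.

125328.25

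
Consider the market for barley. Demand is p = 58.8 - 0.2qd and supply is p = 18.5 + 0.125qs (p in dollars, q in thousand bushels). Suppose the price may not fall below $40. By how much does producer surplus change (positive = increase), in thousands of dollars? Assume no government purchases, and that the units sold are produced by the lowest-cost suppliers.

507.75

Rearranging demand gives qd = 294 - 5p; rearranging supply gives qs = 8p - 148. In a free market, 294 - 5p = 8p - 148 gives the equilibrium p* = 34, q* = 124.
Since 40 > 34, the floor is binding.
At p = 40: qd = 294 - 5·40 = 94 and qs = 8·40 - 148 = 172.
Producer surplus without the control is ½ · (34 - 18.5) · 124 = 961.
With the floor, 94 units are sold at 40. The supply price at q = 94 is 30.25, so PS = ½ · [(40 - 18.5) + (40 - 30.25)] · 94 = 1468.75.
Change in producer surplus = 1468.75 - 961 = 507.75.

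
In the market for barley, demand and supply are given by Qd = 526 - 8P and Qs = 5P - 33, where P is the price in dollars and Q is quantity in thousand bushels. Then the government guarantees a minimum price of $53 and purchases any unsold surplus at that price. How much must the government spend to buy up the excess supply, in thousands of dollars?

Without the control the market clears where 526 - 8P = 5P - 33, i.e. P* = 43 and Q* = 182.
Because the floor (53) lies above the market-clearing price, it is binding.
At P = 53: Qd = 526 - 8·53 = 102 and Qs = 5·53 - 33 = 232.
Surplus = Qs - Qd = 130.
Government expenditure = surplus × support price = 130 × 53 = 6890.

6890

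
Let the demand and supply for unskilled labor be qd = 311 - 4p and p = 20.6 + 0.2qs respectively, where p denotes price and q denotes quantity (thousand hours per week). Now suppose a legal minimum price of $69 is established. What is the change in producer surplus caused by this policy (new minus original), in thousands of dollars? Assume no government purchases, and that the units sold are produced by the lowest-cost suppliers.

Rearranging supply gives qs = 5p - 103. In a free market, 311 - 4p = 5p - 103 gives the equilibrium p* = 46, q* = 127.
Because the floor (69) lies above the market-clearing price, it is binding.
At p = 69: qd = 311 - 4·69 = 35 and qs = 5·69 - 103 = 242.
Producer surplus without the control is ½ · (46 - 20.6) · 127 = 1612.9.
With the floor, 35 units are sold at 69. The supply price at q = 35 is 27.6, so PS = ½ · [(69 - 20.6) + (69 - 27.6)] · 35 = 1571.5.
Change in producer surplus = 1571.5 - 1612.9 = -41.4.

-41.4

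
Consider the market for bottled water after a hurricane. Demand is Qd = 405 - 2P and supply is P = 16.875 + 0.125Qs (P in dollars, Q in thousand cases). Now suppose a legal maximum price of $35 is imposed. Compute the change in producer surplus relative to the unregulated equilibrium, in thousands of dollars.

Rearranging supply gives Qs = 8P - 135. Setting quantity demanded equal to quantity supplied, 405 - 2P = 8P - 135, gives P* = 54 and Q* = 297.
The ceiling of 35 is below the equilibrium price 54, so it binds.
At P = 35: Qd = 405 - 2·35 = 335 and Qs = 8·35 - 135 = 145.
Producer surplus without the control is ½ · (54 - 16.875) · 297 = 5513.0625.
With the ceiling, producers sell 145 units at 35, so PS = ½ · (35 - 16.875) · 145 = 1314.0625.
Change in producer surplus = 1314.0625 - 5513.0625 = -4199.

-4199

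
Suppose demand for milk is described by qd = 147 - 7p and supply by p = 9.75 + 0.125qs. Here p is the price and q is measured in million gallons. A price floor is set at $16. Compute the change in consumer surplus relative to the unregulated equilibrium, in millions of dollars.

-38.5

Rearranging supply gives qs = 8p - 78. Setting quantity demanded equal to quantity supplied, 147 - 7p = 8p - 78, gives p* = 15 and q* = 42.
The floor of 16 is above the equilibrium price 15, so it binds.
At p = 16: qd = 147 - 7·16 = 35 and qs = 8·16 - 78 = 50.
Consumer surplus without the control is ½ · (21 - 15) · 42 = 126.
With the floor, consumers buy 35 units at 16, so CS = ½ · (21 - 16) · 35 = 87.5.
Change in consumer surplus = 87.5 - 126 = -38.5.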